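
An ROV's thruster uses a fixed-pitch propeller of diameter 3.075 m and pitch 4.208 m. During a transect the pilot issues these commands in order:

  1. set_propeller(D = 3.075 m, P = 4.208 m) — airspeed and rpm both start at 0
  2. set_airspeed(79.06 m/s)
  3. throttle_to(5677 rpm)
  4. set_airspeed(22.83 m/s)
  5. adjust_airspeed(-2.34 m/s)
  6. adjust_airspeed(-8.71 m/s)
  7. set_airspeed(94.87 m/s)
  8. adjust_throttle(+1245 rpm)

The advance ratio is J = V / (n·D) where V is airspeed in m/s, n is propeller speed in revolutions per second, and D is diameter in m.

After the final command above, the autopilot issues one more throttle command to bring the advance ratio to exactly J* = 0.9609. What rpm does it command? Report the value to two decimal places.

rpm = 1926.45

set_propeller: D = 3.075 m, P = 4.208 m (p = P/D = 1.368455); state ← (V=0, rpm=0)
set_airspeed(79.06): V ← 79.06 m/s
throttle_to(5677): rpm ← 5677
set_airspeed(22.83): V ← 22.83 m/s
adjust_airspeed(-2.34): V ← 22.83 -2.34 = 20.49 m/s
adjust_airspeed(-8.71): V ← 20.49 -8.71 = 11.78 m/s
set_airspeed(94.87): V ← 94.87 m/s
adjust_throttle(+1245): rpm ← 5677 +1245 = 6922
final state: V = 94.87 m/s, rpm = 6922 → n = rpm/60 = 115.366667 rev/s
target J* = 0.9609; solve J* = V/(n·D) for n: n = V/(J*·D) = 94.87/(0.9609 × 3.075) = 32.107433 rev/s
rpm = 60·n = 1926.445989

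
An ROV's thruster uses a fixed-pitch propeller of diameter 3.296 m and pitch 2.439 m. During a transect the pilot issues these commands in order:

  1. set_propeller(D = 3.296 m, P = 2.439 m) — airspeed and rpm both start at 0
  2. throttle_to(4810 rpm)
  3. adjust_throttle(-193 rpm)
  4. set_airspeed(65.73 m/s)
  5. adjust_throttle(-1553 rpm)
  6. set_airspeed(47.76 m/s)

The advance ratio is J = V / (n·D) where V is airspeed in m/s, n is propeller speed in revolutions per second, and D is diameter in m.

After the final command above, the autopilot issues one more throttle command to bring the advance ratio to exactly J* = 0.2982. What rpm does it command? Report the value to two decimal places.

set_propeller: D = 3.296 m, P = 2.439 m (p = P/D = 0.739988); state ← (V=0, rpm=0)
throttle_to(4810): rpm ← 4810
adjust_throttle(-193): rpm ← 4810 -193 = 4617
set_airspeed(65.73): V ← 65.73 m/s
adjust_throttle(-1553): rpm ← 4617 -1553 = 3064
set_airspeed(47.76): V ← 47.76 m/s
final state: V = 47.76 m/s, rpm = 3064 → n = rpm/60 = 51.066667 rev/s
target J* = 0.2982; solve J* = V/(n·D) for n: n = V/(J*·D) = 47.76/(0.2982 × 3.296) = 48.592526 rev/s
rpm = 60·n = 2915.551562

rpm = 2915.55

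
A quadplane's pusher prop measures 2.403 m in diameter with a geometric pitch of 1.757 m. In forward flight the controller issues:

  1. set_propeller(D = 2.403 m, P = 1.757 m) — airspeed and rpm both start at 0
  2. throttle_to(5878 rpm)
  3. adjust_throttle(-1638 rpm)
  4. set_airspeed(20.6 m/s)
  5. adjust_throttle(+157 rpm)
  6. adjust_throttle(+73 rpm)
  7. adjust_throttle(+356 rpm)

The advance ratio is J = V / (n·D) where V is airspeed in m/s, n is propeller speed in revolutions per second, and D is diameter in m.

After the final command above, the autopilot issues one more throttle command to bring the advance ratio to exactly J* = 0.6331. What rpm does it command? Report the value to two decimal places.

set_propeller: D = 2.403 m, P = 1.757 m (p = P/D = 0.731169); state ← (V=0, rpm=0)
throttle_to(5878): rpm ← 5878
adjust_throttle(-1638): rpm ← 5878 -1638 = 4240
set_airspeed(20.6): V ← 20.6 m/s
adjust_throttle(+157): rpm ← 4240 +157 = 4397
adjust_throttle(+73): rpm ← 4397 +73 = 4470
adjust_throttle(+356): rpm ← 4470 +356 = 4826
final state: V = 20.6 m/s, rpm = 4826 → n = rpm/60 = 80.433333 rev/s
target J* = 0.6331; solve J* = V/(n·D) for n: n = V/(J*·D) = 20.6/(0.6331 × 2.403) = 13.540701 rev/s
rpm = 60·n = 812.442037

rpm = 812.44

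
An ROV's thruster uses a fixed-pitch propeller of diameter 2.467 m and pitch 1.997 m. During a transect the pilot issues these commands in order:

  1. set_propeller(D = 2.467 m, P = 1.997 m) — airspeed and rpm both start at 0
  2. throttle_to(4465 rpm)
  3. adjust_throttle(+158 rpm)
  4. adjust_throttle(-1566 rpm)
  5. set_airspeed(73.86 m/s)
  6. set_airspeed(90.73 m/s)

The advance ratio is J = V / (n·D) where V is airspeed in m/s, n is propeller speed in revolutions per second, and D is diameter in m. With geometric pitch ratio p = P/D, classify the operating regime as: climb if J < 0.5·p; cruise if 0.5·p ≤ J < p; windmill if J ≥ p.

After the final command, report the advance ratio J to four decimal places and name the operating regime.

J = 0.7218, regime = cruise

set_propeller: D = 2.467 m, P = 1.997 m (p = P/D = 0.809485); state ← (V=0, rpm=0)
throttle_to(4465): rpm ← 4465
adjust_throttle(+158): rpm ← 4465 +158 = 4623
adjust_throttle(-1566): rpm ← 4623 -1566 = 3057
set_airspeed(73.86): V ← 73.86 m/s
set_airspeed(90.73): V ← 90.73 m/s
final state: V = 90.73 m/s, rpm = 3057 → n = rpm/60 = 50.950000 rev/s
J = V / (n·D) = 90.73 / (50.950000 × 2.467) = 0.721834
regime bands: climb J<0.4047 | cruise [0.4047, 0.8095) | windmill J≥0.8095
J = 0.7218 → cruise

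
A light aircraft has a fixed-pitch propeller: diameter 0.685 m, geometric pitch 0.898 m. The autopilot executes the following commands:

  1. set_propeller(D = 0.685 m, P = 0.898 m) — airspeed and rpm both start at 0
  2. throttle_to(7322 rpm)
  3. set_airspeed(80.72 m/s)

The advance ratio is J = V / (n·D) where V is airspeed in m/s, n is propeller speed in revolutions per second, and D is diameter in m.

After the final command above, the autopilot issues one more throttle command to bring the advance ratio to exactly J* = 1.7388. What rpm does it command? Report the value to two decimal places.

set_propeller: D = 0.685 m, P = 0.898 m (p = P/D = 1.310949); state ← (V=0, rpm=0)
throttle_to(7322): rpm ← 7322
set_airspeed(80.72): V ← 80.72 m/s
final state: V = 80.72 m/s, rpm = 7322 → n = rpm/60 = 122.033333 rev/s
target J* = 1.7388; solve J* = V/(n·D) for n: n = V/(J*·D) = 80.72/(1.7388 × 0.685) = 67.770541 rev/s
rpm = 60·n = 4066.232438

rpm = 4066.23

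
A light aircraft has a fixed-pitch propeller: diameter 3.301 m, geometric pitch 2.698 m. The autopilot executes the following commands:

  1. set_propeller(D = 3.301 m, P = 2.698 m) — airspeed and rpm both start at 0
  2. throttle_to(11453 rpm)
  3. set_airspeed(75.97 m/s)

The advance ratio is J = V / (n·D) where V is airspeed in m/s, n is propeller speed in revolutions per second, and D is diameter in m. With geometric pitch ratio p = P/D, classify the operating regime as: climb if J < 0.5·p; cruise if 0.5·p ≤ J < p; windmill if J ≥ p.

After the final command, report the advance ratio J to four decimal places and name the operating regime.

set_propeller: D = 3.301 m, P = 2.698 m (p = P/D = 0.817328); state ← (V=0, rpm=0)
throttle_to(11453): rpm ← 11453
set_airspeed(75.97): V ← 75.97 m/s
final state: V = 75.97 m/s, rpm = 11453 → n = rpm/60 = 190.883333 rev/s
J = V / (n·D) = 75.97 / (190.883333 × 3.301) = 0.120567
regime bands: climb J<0.4087 | cruise [0.4087, 0.8173) | windmill J≥0.8173
J = 0.1206 → climb

J = 0.1206, regime = climb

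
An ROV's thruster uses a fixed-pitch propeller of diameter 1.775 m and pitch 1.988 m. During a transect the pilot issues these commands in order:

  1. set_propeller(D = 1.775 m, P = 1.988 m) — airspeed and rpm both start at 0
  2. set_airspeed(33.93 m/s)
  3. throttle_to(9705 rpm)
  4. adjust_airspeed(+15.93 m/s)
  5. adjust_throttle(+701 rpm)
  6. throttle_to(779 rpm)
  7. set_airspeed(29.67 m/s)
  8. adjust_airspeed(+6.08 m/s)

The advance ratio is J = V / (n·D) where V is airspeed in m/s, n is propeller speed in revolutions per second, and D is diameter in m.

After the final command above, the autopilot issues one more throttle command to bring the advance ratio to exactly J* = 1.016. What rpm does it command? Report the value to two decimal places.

rpm = 1189.42

set_propeller: D = 1.775 m, P = 1.988 m (p = P/D = 1.120000); state ← (V=0, rpm=0)
set_airspeed(33.93): V ← 33.93 m/s
throttle_to(9705): rpm ← 9705
adjust_airspeed(+15.93): V ← 33.93 +15.93 = 49.86 m/s
adjust_throttle(+701): rpm ← 9705 +701 = 10406
throttle_to(779): rpm ← 779
set_airspeed(29.67): V ← 29.67 m/s
adjust_airspeed(+6.08): V ← 29.67 +6.08 = 35.75 m/s
final state: V = 35.75 m/s, rpm = 779 → n = rpm/60 = 12.983333 rev/s
target J* = 1.016; solve J* = V/(n·D) for n: n = V/(J*·D) = 35.75/(1.016 × 1.775) = 19.823666 rev/s
rpm = 60·n = 1189.419984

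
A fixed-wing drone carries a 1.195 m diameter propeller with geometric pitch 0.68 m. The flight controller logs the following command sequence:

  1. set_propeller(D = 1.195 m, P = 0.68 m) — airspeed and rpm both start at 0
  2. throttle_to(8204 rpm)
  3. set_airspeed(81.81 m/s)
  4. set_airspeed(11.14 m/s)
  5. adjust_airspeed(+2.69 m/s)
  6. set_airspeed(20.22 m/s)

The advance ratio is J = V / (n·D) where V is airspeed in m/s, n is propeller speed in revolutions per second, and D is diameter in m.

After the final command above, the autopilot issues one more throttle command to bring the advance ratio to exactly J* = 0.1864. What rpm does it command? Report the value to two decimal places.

set_propeller: D = 1.195 m, P = 0.68 m (p = P/D = 0.569038); state ← (V=0, rpm=0)
throttle_to(8204): rpm ← 8204
set_airspeed(81.81): V ← 81.81 m/s
set_airspeed(11.14): V ← 11.14 m/s
adjust_airspeed(+2.69): V ← 11.14 +2.69 = 13.83 m/s
set_airspeed(20.22): V ← 20.22 m/s
final state: V = 20.22 m/s, rpm = 8204 → n = rpm/60 = 136.733333 rev/s
target J* = 0.1864; solve J* = V/(n·D) for n: n = V/(J*·D) = 20.22/(0.1864 × 1.195) = 90.775226 rev/s
rpm = 60·n = 5446.513549

rpm = 5446.51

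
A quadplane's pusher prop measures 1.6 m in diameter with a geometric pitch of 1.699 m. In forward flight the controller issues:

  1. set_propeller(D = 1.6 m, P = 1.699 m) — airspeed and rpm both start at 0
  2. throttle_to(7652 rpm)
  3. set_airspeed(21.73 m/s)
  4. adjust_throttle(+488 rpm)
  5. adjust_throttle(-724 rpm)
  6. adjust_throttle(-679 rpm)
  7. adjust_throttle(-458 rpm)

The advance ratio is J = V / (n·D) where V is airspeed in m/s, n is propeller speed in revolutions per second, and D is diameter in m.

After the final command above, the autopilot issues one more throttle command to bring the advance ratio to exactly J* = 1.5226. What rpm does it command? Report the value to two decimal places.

rpm = 535.19

set_propeller: D = 1.6 m, P = 1.699 m (p = P/D = 1.061875); state ← (V=0, rpm=0)
throttle_to(7652): rpm ← 7652
set_airspeed(21.73): V ← 21.73 m/s
adjust_throttle(+488): rpm ← 7652 +488 = 8140
adjust_throttle(-724): rpm ← 8140 -724 = 7416
adjust_throttle(-679): rpm ← 7416 -679 = 6737
adjust_throttle(-458): rpm ← 6737 -458 = 6279
final state: V = 21.73 m/s, rpm = 6279 → n = rpm/60 = 104.650000 rev/s
target J* = 1.5226; solve J* = V/(n·D) for n: n = V/(J*·D) = 21.73/(1.5226 × 1.6) = 8.919775 rev/s
rpm = 60·n = 535.186523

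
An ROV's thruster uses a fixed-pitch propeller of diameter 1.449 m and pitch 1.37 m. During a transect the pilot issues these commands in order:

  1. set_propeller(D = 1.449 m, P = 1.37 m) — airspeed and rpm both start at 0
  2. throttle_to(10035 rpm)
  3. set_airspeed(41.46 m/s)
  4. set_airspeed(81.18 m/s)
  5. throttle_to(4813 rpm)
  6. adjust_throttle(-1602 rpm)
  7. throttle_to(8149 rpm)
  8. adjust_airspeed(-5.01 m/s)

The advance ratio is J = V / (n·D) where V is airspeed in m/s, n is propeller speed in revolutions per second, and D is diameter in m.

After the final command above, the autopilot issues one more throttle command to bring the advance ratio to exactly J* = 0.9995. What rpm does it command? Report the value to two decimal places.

set_propeller: D = 1.449 m, P = 1.37 m (p = P/D = 0.945480); state ← (V=0, rpm=0)
throttle_to(10035): rpm ← 10035
set_airspeed(41.46): V ← 41.46 m/s
set_airspeed(81.18): V ← 81.18 m/s
throttle_to(4813): rpm ← 4813
adjust_throttle(-1602): rpm ← 4813 -1602 = 3211
throttle_to(8149): rpm ← 8149
adjust_airspeed(-5.01): V ← 81.18 -5.01 = 76.17 m/s
final state: V = 76.17 m/s, rpm = 8149 → n = rpm/60 = 135.816667 rev/s
target J* = 0.9995; solve J* = V/(n·D) for n: n = V/(J*·D) = 76.17/(0.9995 × 1.449) = 52.593585 rev/s
rpm = 60·n = 3155.615075

rpm = 3155.62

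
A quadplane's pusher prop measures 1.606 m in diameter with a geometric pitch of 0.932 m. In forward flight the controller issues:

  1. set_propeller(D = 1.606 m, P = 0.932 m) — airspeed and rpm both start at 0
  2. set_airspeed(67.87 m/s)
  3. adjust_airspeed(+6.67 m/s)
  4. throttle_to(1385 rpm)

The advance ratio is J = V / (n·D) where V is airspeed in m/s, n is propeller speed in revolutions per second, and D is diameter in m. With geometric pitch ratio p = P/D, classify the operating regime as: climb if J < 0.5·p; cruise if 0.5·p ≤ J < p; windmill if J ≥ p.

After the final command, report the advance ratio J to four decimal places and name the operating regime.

J = 2.0107, regime = windmill

set_propeller: D = 1.606 m, P = 0.932 m (p = P/D = 0.580324); state ← (V=0, rpm=0)
set_airspeed(67.87): V ← 67.87 m/s
adjust_airspeed(+6.67): V ← 67.87 +6.67 = 74.54 m/s
throttle_to(1385): rpm ← 1385
final state: V = 74.54 m/s, rpm = 1385 → n = rpm/60 = 23.083333 rev/s
J = V / (n·D) = 74.54 / (23.083333 × 1.606) = 2.010691
regime bands: climb J<0.2902 | cruise [0.2902, 0.5803) | windmill J≥0.5803
J = 2.0107 → windmill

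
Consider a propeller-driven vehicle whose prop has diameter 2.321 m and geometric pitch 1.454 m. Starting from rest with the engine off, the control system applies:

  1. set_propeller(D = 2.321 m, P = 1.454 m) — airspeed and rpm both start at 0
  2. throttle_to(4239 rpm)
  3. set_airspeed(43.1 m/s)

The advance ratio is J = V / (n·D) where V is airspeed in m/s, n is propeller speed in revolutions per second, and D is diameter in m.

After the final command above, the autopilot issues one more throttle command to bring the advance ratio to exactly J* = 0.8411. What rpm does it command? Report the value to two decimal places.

set_propeller: D = 2.321 m, P = 1.454 m (p = P/D = 0.626454); state ← (V=0, rpm=0)
throttle_to(4239): rpm ← 4239
set_airspeed(43.1): V ← 43.1 m/s
final state: V = 43.1 m/s, rpm = 4239 → n = rpm/60 = 70.650000 rev/s
target J* = 0.8411; solve J* = V/(n·D) for n: n = V/(J*·D) = 43.1/(0.8411 × 2.321) = 22.077734 rev/s
rpm = 60·n = 1324.664041

rpm = 1324.66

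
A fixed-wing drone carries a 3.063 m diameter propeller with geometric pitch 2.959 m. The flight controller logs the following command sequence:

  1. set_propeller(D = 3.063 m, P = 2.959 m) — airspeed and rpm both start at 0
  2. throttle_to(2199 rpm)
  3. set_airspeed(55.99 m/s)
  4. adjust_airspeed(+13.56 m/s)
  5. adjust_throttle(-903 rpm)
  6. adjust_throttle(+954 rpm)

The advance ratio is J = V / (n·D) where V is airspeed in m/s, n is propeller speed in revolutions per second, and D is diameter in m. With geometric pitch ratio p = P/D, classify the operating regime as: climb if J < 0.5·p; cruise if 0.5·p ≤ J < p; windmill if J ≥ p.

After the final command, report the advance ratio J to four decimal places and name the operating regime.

set_propeller: D = 3.063 m, P = 2.959 m (p = P/D = 0.966046); state ← (V=0, rpm=0)
throttle_to(2199): rpm ← 2199
set_airspeed(55.99): V ← 55.99 m/s
adjust_airspeed(+13.56): V ← 55.99 +13.56 = 69.55 m/s
adjust_throttle(-903): rpm ← 2199 -903 = 1296
adjust_throttle(+954): rpm ← 1296 +954 = 2250
final state: V = 69.55 m/s, rpm = 2250 → n = rpm/60 = 37.500000 rev/s
J = V / (n·D) = 69.55 / (37.500000 × 3.063) = 0.605507
regime bands: climb J<0.4830 | cruise [0.4830, 0.9660) | windmill J≥0.9660
J = 0.6055 → cruise

J = 0.6055, regime = cruise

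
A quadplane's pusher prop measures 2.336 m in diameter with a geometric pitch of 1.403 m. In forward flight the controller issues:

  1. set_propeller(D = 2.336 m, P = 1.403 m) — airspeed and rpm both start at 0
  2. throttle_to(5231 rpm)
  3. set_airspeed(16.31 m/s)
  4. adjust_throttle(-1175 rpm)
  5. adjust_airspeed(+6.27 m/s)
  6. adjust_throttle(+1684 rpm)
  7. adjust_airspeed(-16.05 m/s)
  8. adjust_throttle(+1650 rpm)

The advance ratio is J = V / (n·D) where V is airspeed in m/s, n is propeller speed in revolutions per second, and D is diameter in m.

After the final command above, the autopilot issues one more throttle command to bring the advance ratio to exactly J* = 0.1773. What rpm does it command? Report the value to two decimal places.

rpm = 945.98

set_propeller: D = 2.336 m, P = 1.403 m (p = P/D = 0.600599); state ← (V=0, rpm=0)
throttle_to(5231): rpm ← 5231
set_airspeed(16.31): V ← 16.31 m/s
adjust_throttle(-1175): rpm ← 5231 -1175 = 4056
adjust_airspeed(+6.27): V ← 16.31 +6.27 = 22.58 m/s
adjust_throttle(+1684): rpm ← 4056 +1684 = 5740
adjust_airspeed(-16.05): V ← 22.58 -16.05 = 6.53 m/s
adjust_throttle(+1650): rpm ← 5740 +1650 = 7390
final state: V = 6.53 m/s, rpm = 7390 → n = rpm/60 = 123.166667 rev/s
target J* = 0.1773; solve J* = V/(n·D) for n: n = V/(J*·D) = 6.53/(0.1773 × 2.336) = 15.766366 rev/s
rpm = 60·n = 945.981967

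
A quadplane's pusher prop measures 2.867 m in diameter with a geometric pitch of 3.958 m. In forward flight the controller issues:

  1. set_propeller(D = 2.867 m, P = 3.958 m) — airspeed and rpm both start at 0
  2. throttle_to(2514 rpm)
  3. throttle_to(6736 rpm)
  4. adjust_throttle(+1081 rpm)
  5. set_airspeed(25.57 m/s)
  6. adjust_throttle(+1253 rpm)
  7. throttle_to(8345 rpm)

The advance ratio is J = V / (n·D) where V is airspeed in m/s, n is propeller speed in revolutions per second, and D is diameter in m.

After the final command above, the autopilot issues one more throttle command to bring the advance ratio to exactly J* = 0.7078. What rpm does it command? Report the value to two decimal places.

rpm = 756.04

set_propeller: D = 2.867 m, P = 3.958 m (p = P/D = 1.380537); state ← (V=0, rpm=0)
throttle_to(2514): rpm ← 2514
throttle_to(6736): rpm ← 6736
adjust_throttle(+1081): rpm ← 6736 +1081 = 7817
set_airspeed(25.57): V ← 25.57 m/s
adjust_throttle(+1253): rpm ← 7817 +1253 = 9070
throttle_to(8345): rpm ← 8345
final state: V = 25.57 m/s, rpm = 8345 → n = rpm/60 = 139.083333 rev/s
target J* = 0.7078; solve J* = V/(n·D) for n: n = V/(J*·D) = 25.57/(0.7078 × 2.867) = 12.600636 rev/s
rpm = 60·n = 756.038179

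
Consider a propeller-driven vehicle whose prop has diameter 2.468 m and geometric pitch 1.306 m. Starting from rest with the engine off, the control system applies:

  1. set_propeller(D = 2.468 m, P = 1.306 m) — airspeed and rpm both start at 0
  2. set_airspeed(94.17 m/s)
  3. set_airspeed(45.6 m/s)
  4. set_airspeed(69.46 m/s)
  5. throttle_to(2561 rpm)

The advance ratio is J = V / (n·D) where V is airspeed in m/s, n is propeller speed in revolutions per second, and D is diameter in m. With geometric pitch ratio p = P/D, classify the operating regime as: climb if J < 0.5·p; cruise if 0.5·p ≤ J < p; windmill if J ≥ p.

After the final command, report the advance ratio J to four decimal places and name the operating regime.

set_propeller: D = 2.468 m, P = 1.306 m (p = P/D = 0.529173); state ← (V=0, rpm=0)
set_airspeed(94.17): V ← 94.17 m/s
set_airspeed(45.6): V ← 45.6 m/s
set_airspeed(69.46): V ← 69.46 m/s
throttle_to(2561): rpm ← 2561
final state: V = 69.46 m/s, rpm = 2561 → n = rpm/60 = 42.683333 rev/s
J = V / (n·D) = 69.46 / (42.683333 × 2.468) = 0.659373
regime bands: climb J<0.2646 | cruise [0.2646, 0.5292) | windmill J≥0.5292
J = 0.6594 → windmill

J = 0.6594, regime = windmill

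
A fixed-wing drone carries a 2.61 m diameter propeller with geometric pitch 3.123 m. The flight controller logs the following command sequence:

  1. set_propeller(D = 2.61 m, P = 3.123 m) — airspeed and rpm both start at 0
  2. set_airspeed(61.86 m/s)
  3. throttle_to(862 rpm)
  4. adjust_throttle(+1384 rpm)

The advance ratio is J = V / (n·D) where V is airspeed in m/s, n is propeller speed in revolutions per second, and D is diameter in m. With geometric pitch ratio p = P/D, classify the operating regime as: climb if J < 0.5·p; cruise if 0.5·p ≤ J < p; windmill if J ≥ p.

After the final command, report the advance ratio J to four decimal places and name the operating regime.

set_propeller: D = 2.61 m, P = 3.123 m (p = P/D = 1.196552); state ← (V=0, rpm=0)
set_airspeed(61.86): V ← 61.86 m/s
throttle_to(862): rpm ← 862
adjust_throttle(+1384): rpm ← 862 +1384 = 2246
final state: V = 61.86 m/s, rpm = 2246 → n = rpm/60 = 37.433333 rev/s
J = V / (n·D) = 61.86 / (37.433333 × 2.61) = 0.633156
regime bands: climb J<0.5983 | cruise [0.5983, 1.1966) | windmill J≥1.1966
J = 0.6332 → cruise

J = 0.6332, regime = cruise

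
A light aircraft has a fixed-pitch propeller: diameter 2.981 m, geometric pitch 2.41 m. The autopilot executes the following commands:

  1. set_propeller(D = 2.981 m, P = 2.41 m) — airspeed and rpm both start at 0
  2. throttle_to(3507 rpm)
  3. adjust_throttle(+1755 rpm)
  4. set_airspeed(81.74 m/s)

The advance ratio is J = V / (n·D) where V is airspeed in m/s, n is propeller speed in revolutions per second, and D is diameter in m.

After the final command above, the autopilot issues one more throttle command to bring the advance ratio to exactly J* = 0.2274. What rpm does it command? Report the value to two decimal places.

set_propeller: D = 2.981 m, P = 2.41 m (p = P/D = 0.808454); state ← (V=0, rpm=0)
throttle_to(3507): rpm ← 3507
adjust_throttle(+1755): rpm ← 3507 +1755 = 5262
set_airspeed(81.74): V ← 81.74 m/s
final state: V = 81.74 m/s, rpm = 5262 → n = rpm/60 = 87.700000 rev/s
target J* = 0.2274; solve J* = V/(n·D) for n: n = V/(J*·D) = 81.74/(0.2274 × 2.981) = 120.581921 rev/s
rpm = 60·n = 7234.915237

rpm = 7234.92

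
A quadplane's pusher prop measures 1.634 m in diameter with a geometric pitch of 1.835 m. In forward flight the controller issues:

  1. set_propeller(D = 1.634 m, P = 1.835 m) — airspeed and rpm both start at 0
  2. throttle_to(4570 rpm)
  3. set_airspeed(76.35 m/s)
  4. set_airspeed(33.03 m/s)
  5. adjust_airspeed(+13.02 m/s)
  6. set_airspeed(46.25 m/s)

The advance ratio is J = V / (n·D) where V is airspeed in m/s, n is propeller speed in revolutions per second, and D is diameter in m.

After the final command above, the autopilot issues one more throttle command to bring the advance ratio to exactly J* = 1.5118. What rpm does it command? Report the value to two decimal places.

set_propeller: D = 1.634 m, P = 1.835 m (p = P/D = 1.123011); state ← (V=0, rpm=0)
throttle_to(4570): rpm ← 4570
set_airspeed(76.35): V ← 76.35 m/s
set_airspeed(33.03): V ← 33.03 m/s
adjust_airspeed(+13.02): V ← 33.03 +13.02 = 46.05 m/s
set_airspeed(46.25): V ← 46.25 m/s
final state: V = 46.25 m/s, rpm = 4570 → n = rpm/60 = 76.166667 rev/s
target J* = 1.5118; solve J* = V/(n·D) for n: n = V/(J*·D) = 46.25/(1.5118 × 1.634) = 18.722565 rev/s
rpm = 60·n = 1123.353892

rpm = 1123.35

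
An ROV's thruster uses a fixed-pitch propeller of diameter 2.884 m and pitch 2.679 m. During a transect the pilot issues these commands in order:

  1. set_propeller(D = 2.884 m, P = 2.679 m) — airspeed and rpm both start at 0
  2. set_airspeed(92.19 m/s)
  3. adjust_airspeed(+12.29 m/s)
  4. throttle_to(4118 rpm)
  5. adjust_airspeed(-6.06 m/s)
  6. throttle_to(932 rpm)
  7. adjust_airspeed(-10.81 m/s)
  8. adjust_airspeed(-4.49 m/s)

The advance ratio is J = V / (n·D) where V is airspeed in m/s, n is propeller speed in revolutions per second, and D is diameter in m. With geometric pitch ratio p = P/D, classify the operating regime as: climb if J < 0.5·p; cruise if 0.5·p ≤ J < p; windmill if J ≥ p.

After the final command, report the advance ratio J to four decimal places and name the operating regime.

set_propeller: D = 2.884 m, P = 2.679 m (p = P/D = 0.928918); state ← (V=0, rpm=0)
set_airspeed(92.19): V ← 92.19 m/s
adjust_airspeed(+12.29): V ← 92.19 +12.29 = 104.48 m/s
throttle_to(4118): rpm ← 4118
adjust_airspeed(-6.06): V ← 104.48 -6.06 = 98.42 m/s
throttle_to(932): rpm ← 932
adjust_airspeed(-10.81): V ← 98.42 -10.81 = 87.61 m/s
adjust_airspeed(-4.49): V ← 87.61 -4.49 = 83.12 m/s
final state: V = 83.12 m/s, rpm = 932 → n = rpm/60 = 15.533333 rev/s
J = V / (n·D) = 83.12 / (15.533333 × 2.884) = 1.855434
regime bands: climb J<0.4645 | cruise [0.4645, 0.9289) | windmill J≥0.9289
J = 1.8554 → windmill

J = 1.8554, regime = windmill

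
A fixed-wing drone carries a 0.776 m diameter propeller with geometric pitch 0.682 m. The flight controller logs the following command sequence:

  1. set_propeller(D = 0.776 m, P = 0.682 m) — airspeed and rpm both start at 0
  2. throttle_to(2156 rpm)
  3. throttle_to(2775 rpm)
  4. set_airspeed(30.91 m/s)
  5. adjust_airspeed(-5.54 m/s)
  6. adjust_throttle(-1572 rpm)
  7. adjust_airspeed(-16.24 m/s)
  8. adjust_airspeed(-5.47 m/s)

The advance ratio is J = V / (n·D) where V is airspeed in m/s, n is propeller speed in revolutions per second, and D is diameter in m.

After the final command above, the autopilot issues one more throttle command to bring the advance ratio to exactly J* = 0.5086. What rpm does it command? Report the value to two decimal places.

rpm = 556.41

set_propeller: D = 0.776 m, P = 0.682 m (p = P/D = 0.878866); state ← (V=0, rpm=0)
throttle_to(2156): rpm ← 2156
throttle_to(2775): rpm ← 2775
set_airspeed(30.91): V ← 30.91 m/s
adjust_airspeed(-5.54): V ← 30.91 -5.54 = 25.37 m/s
adjust_throttle(-1572): rpm ← 2775 -1572 = 1203
adjust_airspeed(-16.24): V ← 25.37 -16.24 = 9.13 m/s
adjust_airspeed(-5.47): V ← 9.13 -5.47 = 3.66 m/s
final state: V = 3.66 m/s, rpm = 1203 → n = rpm/60 = 20.050000 rev/s
target J* = 0.5086; solve J* = V/(n·D) for n: n = V/(J*·D) = 3.66/(0.5086 × 0.776) = 9.273486 rev/s
rpm = 60·n = 556.409144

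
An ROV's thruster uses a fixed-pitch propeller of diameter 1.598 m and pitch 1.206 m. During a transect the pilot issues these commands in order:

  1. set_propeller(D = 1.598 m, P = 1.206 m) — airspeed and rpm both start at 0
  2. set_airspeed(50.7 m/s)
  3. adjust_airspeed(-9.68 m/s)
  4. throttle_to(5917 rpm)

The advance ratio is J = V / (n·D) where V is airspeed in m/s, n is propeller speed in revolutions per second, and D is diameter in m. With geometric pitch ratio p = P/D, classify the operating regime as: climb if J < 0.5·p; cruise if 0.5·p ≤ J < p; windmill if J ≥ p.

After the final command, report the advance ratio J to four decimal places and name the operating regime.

J = 0.2603, regime = climb

set_propeller: D = 1.598 m, P = 1.206 m (p = P/D = 0.754693); state ← (V=0, rpm=0)
set_airspeed(50.7): V ← 50.7 m/s
adjust_airspeed(-9.68): V ← 50.7 -9.68 = 41.02 m/s
throttle_to(5917): rpm ← 5917
final state: V = 41.02 m/s, rpm = 5917 → n = rpm/60 = 98.616667 rev/s
J = V / (n·D) = 41.02 / (98.616667 × 1.598) = 0.260297
regime bands: climb J<0.3773 | cruise [0.3773, 0.7547) | windmill J≥0.7547
J = 0.2603 → climb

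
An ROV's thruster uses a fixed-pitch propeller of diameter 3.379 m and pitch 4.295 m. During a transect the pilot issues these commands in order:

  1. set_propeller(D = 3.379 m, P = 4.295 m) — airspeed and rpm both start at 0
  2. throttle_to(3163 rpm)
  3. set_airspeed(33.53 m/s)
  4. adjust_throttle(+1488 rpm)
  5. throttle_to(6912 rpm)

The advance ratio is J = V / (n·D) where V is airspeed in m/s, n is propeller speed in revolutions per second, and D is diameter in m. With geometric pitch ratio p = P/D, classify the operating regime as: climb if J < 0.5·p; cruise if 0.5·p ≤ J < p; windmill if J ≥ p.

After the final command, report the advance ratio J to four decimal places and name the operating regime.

J = 0.0861, regime = climb

set_propeller: D = 3.379 m, P = 4.295 m (p = P/D = 1.271086); state ← (V=0, rpm=0)
throttle_to(3163): rpm ← 3163
set_airspeed(33.53): V ← 33.53 m/s
adjust_throttle(+1488): rpm ← 3163 +1488 = 4651
throttle_to(6912): rpm ← 6912
final state: V = 33.53 m/s, rpm = 6912 → n = rpm/60 = 115.200000 rev/s
J = V / (n·D) = 33.53 / (115.200000 × 3.379) = 0.086138
regime bands: climb J<0.6355 | cruise [0.6355, 1.2711) | windmill J≥1.2711
J = 0.0861 → climb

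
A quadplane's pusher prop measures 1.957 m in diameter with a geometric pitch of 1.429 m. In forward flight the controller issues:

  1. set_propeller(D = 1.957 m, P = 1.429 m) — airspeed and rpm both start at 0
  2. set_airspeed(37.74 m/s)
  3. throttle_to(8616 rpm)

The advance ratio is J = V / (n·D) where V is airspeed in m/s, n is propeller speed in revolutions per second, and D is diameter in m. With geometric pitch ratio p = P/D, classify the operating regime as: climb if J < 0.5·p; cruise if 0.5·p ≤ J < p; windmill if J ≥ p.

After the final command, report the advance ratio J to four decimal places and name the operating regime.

set_propeller: D = 1.957 m, P = 1.429 m (p = P/D = 0.730199); state ← (V=0, rpm=0)
set_airspeed(37.74): V ← 37.74 m/s
throttle_to(8616): rpm ← 8616
final state: V = 37.74 m/s, rpm = 8616 → n = rpm/60 = 143.600000 rev/s
J = V / (n·D) = 37.74 / (143.600000 × 1.957) = 0.134294
regime bands: climb J<0.3651 | cruise [0.3651, 0.7302) | windmill J≥0.7302
J = 0.1343 → climb

J = 0.1343, regime = climb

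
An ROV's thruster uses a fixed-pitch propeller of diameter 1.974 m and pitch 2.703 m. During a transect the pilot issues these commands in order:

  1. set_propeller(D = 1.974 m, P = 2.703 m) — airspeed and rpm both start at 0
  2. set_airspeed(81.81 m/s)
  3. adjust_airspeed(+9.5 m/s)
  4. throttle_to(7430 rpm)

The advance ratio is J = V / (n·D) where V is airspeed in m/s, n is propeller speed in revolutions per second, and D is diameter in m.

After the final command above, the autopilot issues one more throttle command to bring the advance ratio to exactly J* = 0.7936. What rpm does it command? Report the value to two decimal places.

set_propeller: D = 1.974 m, P = 2.703 m (p = P/D = 1.369301); state ← (V=0, rpm=0)
set_airspeed(81.81): V ← 81.81 m/s
adjust_airspeed(+9.5): V ← 81.81 +9.5 = 91.31 m/s
throttle_to(7430): rpm ← 7430
final state: V = 91.31 m/s, rpm = 7430 → n = rpm/60 = 123.833333 rev/s
target J* = 0.7936; solve J* = V/(n·D) for n: n = V/(J*·D) = 91.31/(0.7936 × 1.974) = 58.286709 rev/s
rpm = 60·n = 3497.202544

rpm = 3497.20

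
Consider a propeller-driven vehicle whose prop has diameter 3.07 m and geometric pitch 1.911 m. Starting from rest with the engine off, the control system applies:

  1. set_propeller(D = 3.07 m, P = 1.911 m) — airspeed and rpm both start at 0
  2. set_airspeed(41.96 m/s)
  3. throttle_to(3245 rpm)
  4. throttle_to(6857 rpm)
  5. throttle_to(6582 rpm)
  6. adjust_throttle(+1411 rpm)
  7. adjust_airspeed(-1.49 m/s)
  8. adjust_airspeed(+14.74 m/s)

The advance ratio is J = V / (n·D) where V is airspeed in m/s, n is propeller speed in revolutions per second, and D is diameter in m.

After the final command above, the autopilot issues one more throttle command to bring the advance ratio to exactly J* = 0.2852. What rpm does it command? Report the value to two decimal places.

set_propeller: D = 3.07 m, P = 1.911 m (p = P/D = 0.622476); state ← (V=0, rpm=0)
set_airspeed(41.96): V ← 41.96 m/s
throttle_to(3245): rpm ← 3245
throttle_to(6857): rpm ← 6857
throttle_to(6582): rpm ← 6582
adjust_throttle(+1411): rpm ← 6582 +1411 = 7993
adjust_airspeed(-1.49): V ← 41.96 -1.49 = 40.47 m/s
adjust_airspeed(+14.74): V ← 40.47 +14.74 = 55.21 m/s
final state: V = 55.21 m/s, rpm = 7993 → n = rpm/60 = 133.216667 rev/s
target J* = 0.2852; solve J* = V/(n·D) for n: n = V/(J*·D) = 55.21/(0.2852 × 3.07) = 63.056498 rev/s
rpm = 60·n = 3783.389906

rpm = 3783.39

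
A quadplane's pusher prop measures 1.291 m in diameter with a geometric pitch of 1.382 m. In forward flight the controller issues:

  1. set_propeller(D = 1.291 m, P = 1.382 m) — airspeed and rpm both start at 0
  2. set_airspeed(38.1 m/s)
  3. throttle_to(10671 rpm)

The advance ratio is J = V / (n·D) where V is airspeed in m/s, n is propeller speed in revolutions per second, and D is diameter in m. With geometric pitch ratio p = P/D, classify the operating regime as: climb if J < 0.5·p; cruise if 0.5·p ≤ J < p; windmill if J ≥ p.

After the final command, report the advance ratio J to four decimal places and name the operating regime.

J = 0.1659, regime = climb

set_propeller: D = 1.291 m, P = 1.382 m (p = P/D = 1.070488); state ← (V=0, rpm=0)
set_airspeed(38.1): V ← 38.1 m/s
throttle_to(10671): rpm ← 10671
final state: V = 38.1 m/s, rpm = 10671 → n = rpm/60 = 177.850000 rev/s
J = V / (n·D) = 38.1 / (177.850000 × 1.291) = 0.165938
regime bands: climb J<0.5352 | cruise [0.5352, 1.0705) | windmill J≥1.0705
J = 0.1659 → climb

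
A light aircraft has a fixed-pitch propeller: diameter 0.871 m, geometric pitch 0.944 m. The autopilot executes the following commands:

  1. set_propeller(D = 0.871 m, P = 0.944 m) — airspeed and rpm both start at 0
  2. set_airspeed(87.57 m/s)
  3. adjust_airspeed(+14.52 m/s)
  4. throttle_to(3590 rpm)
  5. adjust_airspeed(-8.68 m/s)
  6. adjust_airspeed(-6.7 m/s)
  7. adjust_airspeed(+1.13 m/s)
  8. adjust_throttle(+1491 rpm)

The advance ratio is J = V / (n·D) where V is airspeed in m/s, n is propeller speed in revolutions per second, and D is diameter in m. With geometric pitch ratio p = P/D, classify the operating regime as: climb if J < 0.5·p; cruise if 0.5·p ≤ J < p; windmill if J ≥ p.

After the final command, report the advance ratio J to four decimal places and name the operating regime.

J = 1.1909, regime = windmill

set_propeller: D = 0.871 m, P = 0.944 m (p = P/D = 1.083812); state ← (V=0, rpm=0)
set_airspeed(87.57): V ← 87.57 m/s
adjust_airspeed(+14.52): V ← 87.57 +14.52 = 102.09 m/s
throttle_to(3590): rpm ← 3590
adjust_airspeed(-8.68): V ← 102.09 -8.68 = 93.41 m/s
adjust_airspeed(-6.7): V ← 93.41 -6.7 = 86.71 m/s
adjust_airspeed(+1.13): V ← 86.71 +1.13 = 87.84 m/s
adjust_throttle(+1491): rpm ← 3590 +1491 = 5081
final state: V = 87.84 m/s, rpm = 5081 → n = rpm/60 = 84.683333 rev/s
J = V / (n·D) = 87.84 / (84.683333 × 0.871) = 1.190903
regime bands: climb J<0.5419 | cruise [0.5419, 1.0838) | windmill J≥1.0838
J = 1.1909 → windmill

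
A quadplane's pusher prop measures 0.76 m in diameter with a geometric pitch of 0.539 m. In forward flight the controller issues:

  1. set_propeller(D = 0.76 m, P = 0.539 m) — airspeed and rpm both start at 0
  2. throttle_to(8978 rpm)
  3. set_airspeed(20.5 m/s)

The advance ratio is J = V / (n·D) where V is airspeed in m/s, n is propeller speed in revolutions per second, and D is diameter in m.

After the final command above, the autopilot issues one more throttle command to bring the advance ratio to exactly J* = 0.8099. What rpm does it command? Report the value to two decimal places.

set_propeller: D = 0.76 m, P = 0.539 m (p = P/D = 0.709211); state ← (V=0, rpm=0)
throttle_to(8978): rpm ← 8978
set_airspeed(20.5): V ← 20.5 m/s
final state: V = 20.5 m/s, rpm = 8978 → n = rpm/60 = 149.633333 rev/s
target J* = 0.8099; solve J* = V/(n·D) for n: n = V/(J*·D) = 20.5/(0.8099 × 0.76) = 33.304956 rev/s
rpm = 60·n = 1998.297386

rpm = 1998.30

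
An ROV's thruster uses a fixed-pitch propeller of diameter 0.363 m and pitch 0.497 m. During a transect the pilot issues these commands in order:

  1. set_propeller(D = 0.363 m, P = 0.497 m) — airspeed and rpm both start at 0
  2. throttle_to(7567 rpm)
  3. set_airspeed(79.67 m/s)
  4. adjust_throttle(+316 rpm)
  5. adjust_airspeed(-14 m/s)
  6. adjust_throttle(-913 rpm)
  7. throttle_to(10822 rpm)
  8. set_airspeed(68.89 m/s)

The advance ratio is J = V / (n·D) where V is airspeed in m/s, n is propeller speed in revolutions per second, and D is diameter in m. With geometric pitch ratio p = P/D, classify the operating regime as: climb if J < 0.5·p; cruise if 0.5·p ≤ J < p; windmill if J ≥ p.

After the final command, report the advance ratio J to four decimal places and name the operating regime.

J = 1.0522, regime = cruise

set_propeller: D = 0.363 m, P = 0.497 m (p = P/D = 1.369146); state ← (V=0, rpm=0)
throttle_to(7567): rpm ← 7567
set_airspeed(79.67): V ← 79.67 m/s
adjust_throttle(+316): rpm ← 7567 +316 = 7883
adjust_airspeed(-14): V ← 79.67 -14 = 65.67 m/s
adjust_throttle(-913): rpm ← 7883 -913 = 6970
throttle_to(10822): rpm ← 10822
set_airspeed(68.89): V ← 68.89 m/s
final state: V = 68.89 m/s, rpm = 10822 → n = rpm/60 = 180.366667 rev/s
J = V / (n·D) = 68.89 / (180.366667 × 0.363) = 1.052188
regime bands: climb J<0.6846 | cruise [0.6846, 1.3691) | windmill J≥1.3691
J = 1.0522 → cruise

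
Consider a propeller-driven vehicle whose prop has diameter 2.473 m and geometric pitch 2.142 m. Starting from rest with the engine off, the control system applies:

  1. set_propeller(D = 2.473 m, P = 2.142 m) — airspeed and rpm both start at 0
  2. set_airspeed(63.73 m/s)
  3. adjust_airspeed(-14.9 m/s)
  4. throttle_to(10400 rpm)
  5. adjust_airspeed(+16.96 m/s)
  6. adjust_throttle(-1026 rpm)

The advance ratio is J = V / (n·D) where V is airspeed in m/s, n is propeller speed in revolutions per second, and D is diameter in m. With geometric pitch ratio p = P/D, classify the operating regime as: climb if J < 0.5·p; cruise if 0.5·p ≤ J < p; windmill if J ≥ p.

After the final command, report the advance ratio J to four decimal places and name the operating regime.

set_propeller: D = 2.473 m, P = 2.142 m (p = P/D = 0.866154); state ← (V=0, rpm=0)
set_airspeed(63.73): V ← 63.73 m/s
adjust_airspeed(-14.9): V ← 63.73 -14.9 = 48.83 m/s
throttle_to(10400): rpm ← 10400
adjust_airspeed(+16.96): V ← 48.83 +16.96 = 65.79 m/s
adjust_throttle(-1026): rpm ← 10400 -1026 = 9374
final state: V = 65.79 m/s, rpm = 9374 → n = rpm/60 = 156.233333 rev/s
J = V / (n·D) = 65.79 / (156.233333 × 2.473) = 0.170279
regime bands: climb J<0.4331 | cruise [0.4331, 0.8662) | windmill J≥0.8662
J = 0.1703 → climb

J = 0.1703, regime = climb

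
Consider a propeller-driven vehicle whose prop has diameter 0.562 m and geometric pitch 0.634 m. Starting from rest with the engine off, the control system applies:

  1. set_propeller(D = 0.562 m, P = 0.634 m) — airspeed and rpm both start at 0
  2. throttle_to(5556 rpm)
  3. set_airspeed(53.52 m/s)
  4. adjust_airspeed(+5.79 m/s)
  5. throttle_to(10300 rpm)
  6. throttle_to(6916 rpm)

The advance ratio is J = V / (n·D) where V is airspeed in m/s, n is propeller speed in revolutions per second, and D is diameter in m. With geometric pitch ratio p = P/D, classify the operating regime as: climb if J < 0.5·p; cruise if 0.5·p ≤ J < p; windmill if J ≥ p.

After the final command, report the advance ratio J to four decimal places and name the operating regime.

set_propeller: D = 0.562 m, P = 0.634 m (p = P/D = 1.128114); state ← (V=0, rpm=0)
throttle_to(5556): rpm ← 5556
set_airspeed(53.52): V ← 53.52 m/s
adjust_airspeed(+5.79): V ← 53.52 +5.79 = 59.31 m/s
throttle_to(10300): rpm ← 10300
throttle_to(6916): rpm ← 6916
final state: V = 59.31 m/s, rpm = 6916 → n = rpm/60 = 115.266667 rev/s
J = V / (n·D) = 59.31 / (115.266667 × 0.562) = 0.915562
regime bands: climb J<0.5641 | cruise [0.5641, 1.1281) | windmill J≥1.1281
J = 0.9156 → cruise

J = 0.9156, regime = cruise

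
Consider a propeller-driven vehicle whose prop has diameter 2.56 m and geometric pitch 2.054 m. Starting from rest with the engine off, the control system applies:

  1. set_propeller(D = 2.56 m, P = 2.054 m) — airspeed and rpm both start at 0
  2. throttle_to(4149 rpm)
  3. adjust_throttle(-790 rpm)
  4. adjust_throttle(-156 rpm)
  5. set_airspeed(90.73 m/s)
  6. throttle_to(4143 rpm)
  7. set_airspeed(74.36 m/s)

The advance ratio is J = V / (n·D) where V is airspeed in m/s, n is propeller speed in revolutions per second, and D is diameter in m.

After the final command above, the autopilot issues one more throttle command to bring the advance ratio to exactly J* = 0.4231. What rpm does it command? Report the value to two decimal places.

rpm = 4119.15

set_propeller: D = 2.56 m, P = 2.054 m (p = P/D = 0.802344); state ← (V=0, rpm=0)
throttle_to(4149): rpm ← 4149
adjust_throttle(-790): rpm ← 4149 -790 = 3359
adjust_throttle(-156): rpm ← 3359 -156 = 3203
set_airspeed(90.73): V ← 90.73 m/s
throttle_to(4143): rpm ← 4143
set_airspeed(74.36): V ← 74.36 m/s
final state: V = 74.36 m/s, rpm = 4143 → n = rpm/60 = 69.050000 rev/s
target J* = 0.4231; solve J* = V/(n·D) for n: n = V/(J*·D) = 74.36/(0.4231 × 2.56) = 68.652505 rev/s
rpm = 60·n = 4119.150319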